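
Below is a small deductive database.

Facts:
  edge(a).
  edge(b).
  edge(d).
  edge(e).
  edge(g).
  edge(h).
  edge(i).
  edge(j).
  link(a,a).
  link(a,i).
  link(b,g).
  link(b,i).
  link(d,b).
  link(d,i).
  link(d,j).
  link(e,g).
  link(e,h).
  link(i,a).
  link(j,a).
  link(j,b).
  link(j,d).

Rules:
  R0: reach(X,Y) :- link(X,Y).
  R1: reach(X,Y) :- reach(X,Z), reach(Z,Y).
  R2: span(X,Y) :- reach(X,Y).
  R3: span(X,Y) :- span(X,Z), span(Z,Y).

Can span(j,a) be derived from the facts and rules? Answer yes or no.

round 1: derive reach(a,a) via R0 from link(a,a)
round 1: derive reach(a,i) via R0 from link(a,i)
round 1: derive reach(b,g) via R0 from link(b,g)
round 1: derive reach(b,i) via R0 from link(b,i)
round 1: derive reach(d,b) via R0 from link(d,b)
round 1: derive reach(d,i) via R0 from link(d,i)
round 1: derive reach(d,j) via R0 from link(d,j)
round 1: derive reach(e,g) via R0 from link(e,g)
round 1: derive reach(e,h) via R0 from link(e,h)
round 1: derive reach(i,a) via R0 from link(i,a)
round 1: derive reach(j,a) via R0 from link(j,a)
round 1: derive reach(j,b) via R0 from link(j,b)
round 1: derive reach(j,d) via R0 from link(j,d)
round 2: derive reach(b,a) via R1 from reach(b,i), reach(i,a)
round 2: derive reach(d,a) via R1 from reach(d,i), reach(i,a)
round 2: derive reach(d,d) via R1 from reach(d,j), reach(j,d)
round 2: derive reach(d,g) via R1 from reach(d,b), reach(b,g)
round 2: derive reach(i,i) via R1 from reach(i,a), reach(a,i)
round 2: derive reach(j,g) via R1 from reach(j,b), reach(b,g)
round 2: derive reach(j,i) via R1 from reach(j,a), reach(a,i)
round 2: derive reach(j,j) via R1 from reach(j,d), reach(d,j)
round 2: derive span(a,a) via R2 from reach(a,a)
round 2: derive span(a,i) via R2 from reach(a,i)
round 2: derive span(b,g) via R2 from reach(b,g)
round 2: derive span(b,i) via R2 from reach(b,i)
round 2: derive span(d,b) via R2 from reach(d,b)
round 2: derive span(d,i) via R2 from reach(d,i)
round 2: derive span(d,j) via R2 from reach(d,j)
round 2: derive span(e,g) via R2 from reach(e,g)
round 2: derive span(e,h) via R2 from reach(e,h)
round 2: derive span(i,a) via R2 from reach(i,a)
round 2: derive span(j,a) via R2 from reach(j,a)
round 2: derive span(j,b) via R2 from reach(j,b)
round 2: derive span(j,d) via R2 from reach(j,d)
round 3: derive span(b,a) via R2 from reach(b,a)
round 3: derive span(d,a) via R2 from reach(d,a)
round 3: derive span(d,d) via R2 from reach(d,d)
round 3: derive span(d,g) via R2 from reach(d,g)
round 3: derive span(i,i) via R2 from reach(i,i)
round 3: derive span(j,g) via R2 from reach(j,g)
round 3: derive span(j,i) via R2 from reach(j,i)
round 3: derive span(j,j) via R2 from reach(j,j)

yes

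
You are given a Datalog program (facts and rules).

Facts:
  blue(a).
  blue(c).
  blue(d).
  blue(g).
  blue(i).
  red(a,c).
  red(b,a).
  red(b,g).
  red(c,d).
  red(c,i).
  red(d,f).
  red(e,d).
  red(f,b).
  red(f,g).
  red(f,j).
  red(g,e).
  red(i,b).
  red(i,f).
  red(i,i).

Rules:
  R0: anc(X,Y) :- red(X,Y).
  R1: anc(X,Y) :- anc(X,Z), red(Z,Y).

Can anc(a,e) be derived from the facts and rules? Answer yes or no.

yes

round 1: derive anc(a,c) via R0 from red(a,c)
round 1: derive anc(b,a) via R0 from red(b,a)
round 1: derive anc(b,g) via R0 from red(b,g)
round 1: derive anc(c,d) via R0 from red(c,d)
round 1: derive anc(c,i) via R0 from red(c,i)
round 1: derive anc(d,f) via R0 from red(d,f)
round 1: derive anc(e,d) via R0 from red(e,d)
round 1: derive anc(f,b) via R0 from red(f,b)
round 1: derive anc(f,g) via R0 from red(f,g)
round 1: derive anc(f,j) via R0 from red(f,j)
round 1: derive anc(g,e) via R0 from red(g,e)
round 1: derive anc(i,b) via R0 from red(i,b)
round 1: derive anc(i,f) via R0 from red(i,f)
round 1: derive anc(i,i) via R0 from red(i,i)
round 2: derive anc(a,d) via R1 from anc(a,c), red(c,d)
round 2: derive anc(a,i) via R1 from anc(a,c), red(c,i)
round 2: derive anc(b,c) via R1 from anc(b,a), red(a,c)
round 2: derive anc(b,e) via R1 from anc(b,g), red(g,e)
round 2: derive anc(c,b) via R1 from anc(c,i), red(i,b)
round 2: derive anc(c,f) via R1 from anc(c,d), red(d,f)
round 2: derive anc(d,b) via R1 from anc(d,f), red(f,b)
round 2: derive anc(d,g) via R1 from anc(d,f), red(f,g)
round 2: derive anc(d,j) via R1 from anc(d,f), red(f,j)
round 2: derive anc(e,f) via R1 from anc(e,d), red(d,f)
round 2: derive anc(f,a) via R1 from anc(f,b), red(b,a)
round 2: derive anc(f,e) via R1 from anc(f,g), red(g,e)
round 2: derive anc(g,d) via R1 from anc(g,e), red(e,d)
round 2: derive anc(i,a) via R1 from anc(i,b), red(b,a)
round 2: derive anc(i,g) via R1 from anc(i,b), red(b,g)
round 2: derive anc(i,j) via R1 from anc(i,f), red(f,j)
round 3: derive anc(a,b) via R1 from anc(a,i), red(i,b)
round 3: derive anc(a,f) via R1 from anc(a,d), red(d,f)
round 3: derive anc(b,d) via R1 from anc(b,c), red(c,d)
round 3: derive anc(b,i) via R1 from anc(b,c), red(c,i)
round 3: derive anc(c,a) via R1 from anc(c,b), red(b,a)
round 3: derive anc(c,g) via R1 from anc(c,b), red(b,g)
round 3: derive anc(c,j) via R1 from anc(c,f), red(f,j)
round 3: derive anc(d,a) via R1 from anc(d,b), red(b,a)
round 3: derive anc(d,e) via R1 from anc(d,g), red(g,e)
round 3: derive anc(e,b) via R1 from anc(e,f), red(f,b)
round 3: derive anc(e,g) via R1 from anc(e,f), red(f,g)
round 3: derive anc(e,j) via R1 from anc(e,f), red(f,j)
round 3: derive anc(f,c) via R1 from anc(f,a), red(a,c)
round 3: derive anc(f,d) via R1 from anc(f,e), red(e,d)
round 3: derive anc(g,f) via R1 from anc(g,d), red(d,f)
round 3: derive anc(i,c) via R1 from anc(i,a), red(a,c)
round 3: derive anc(i,e) via R1 from anc(i,g), red(g,e)
round 4: derive anc(a,a) via R1 from anc(a,b), red(b,a)
round 4: derive anc(a,g) via R1 from anc(a,b), red(b,g)
round 4: derive anc(a,j) via R1 from anc(a,f), red(f,j)
round 4: derive anc(b,b) via R1 from anc(b,i), red(i,b)
round 4: derive anc(b,f) via R1 from anc(b,d), red(d,f)
round 4: derive anc(c,c) via R1 from anc(c,a), red(a,c)
round 4: derive anc(c,e) via R1 from anc(c,g), red(g,e)
round 4: derive anc(d,c) via R1 from anc(d,a), red(a,c)
round 4: derive anc(d,d) via R1 from anc(d,e), red(e,d)
round 4: derive anc(e,a) via R1 from anc(e,b), red(b,a)
round 4: derive anc(e,e) via R1 from anc(e,g), red(g,e)
round 4: derive anc(f,f) via R1 from anc(f,d), red(d,f)
round 4: derive anc(f,i) via R1 from anc(f,c), red(c,i)
round 4: derive anc(g,b) via R1 from anc(g,f), red(f,b)
round 4: derive anc(g,g) via R1 from anc(g,f), red(f,g)
round 4: derive anc(g,j) via R1 from anc(g,f), red(f,j)
round 4: derive anc(i,d) via R1 from anc(i,c), red(c,d)
round 5: derive anc(a,e) via R1 from anc(a,g), red(g,e)
round 5: derive anc(b,j) via R1 from anc(b,f), red(f,j)
round 5: derive anc(d,i) via R1 from anc(d,c), red(c,i)
round 5: derive anc(e,c) via R1 from anc(e,a), red(a,c)
round 5: derive anc(g,a) via R1 from anc(g,b), red(b,a)
round 6: derive anc(e,i) via R1 from anc(e,c), red(c,i)
round 6: derive anc(g,c) via R1 from anc(g,a), red(a,c)
round 7: derive anc(g,i) via R1 from anc(g,c), red(c,i)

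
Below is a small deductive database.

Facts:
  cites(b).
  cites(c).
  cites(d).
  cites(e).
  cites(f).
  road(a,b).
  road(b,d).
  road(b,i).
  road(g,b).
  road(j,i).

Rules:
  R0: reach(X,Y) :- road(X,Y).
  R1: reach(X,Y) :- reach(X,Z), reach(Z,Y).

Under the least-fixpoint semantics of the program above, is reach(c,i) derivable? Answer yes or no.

no

round 1: derive reach(a,b) via R0 from road(a,b)
round 1: derive reach(b,d) via R0 from road(b,d)
round 1: derive reach(b,i) via R0 from road(b,i)
round 1: derive reach(g,b) via R0 from road(g,b)
round 1: derive reach(j,i) via R0 from road(j,i)
round 2: derive reach(a,d) via R1 from reach(a,b), reach(b,d)
round 2: derive reach(a,i) via R1 from reach(a,b), reach(b,i)
round 2: derive reach(g,d) via R1 from reach(g,b), reach(b,d)
round 2: derive reach(g,i) via R1 from reach(g,b), reach(b,i)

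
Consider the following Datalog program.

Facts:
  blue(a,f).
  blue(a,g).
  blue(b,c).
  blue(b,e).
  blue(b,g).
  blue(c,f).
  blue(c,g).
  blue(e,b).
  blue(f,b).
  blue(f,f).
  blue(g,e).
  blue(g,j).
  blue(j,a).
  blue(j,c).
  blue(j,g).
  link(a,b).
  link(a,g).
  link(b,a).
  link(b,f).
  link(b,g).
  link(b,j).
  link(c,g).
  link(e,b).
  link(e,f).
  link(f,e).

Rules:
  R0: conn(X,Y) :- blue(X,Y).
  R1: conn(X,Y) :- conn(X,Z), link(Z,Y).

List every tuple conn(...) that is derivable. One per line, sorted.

conn(a,a)
conn(a,b)
conn(a,e)
conn(a,f)
conn(a,g)
conn(a,j)
conn(b,a)
conn(b,b)
conn(b,c)
conn(b,e)
conn(b,f)
conn(b,g)
conn(b,j)
conn(c,a)
conn(c,b)
conn(c,e)
conn(c,f)
conn(c,g)
conn(c,j)
conn(e,a)
conn(e,b)
conn(e,e)
conn(e,f)
conn(e,g)
conn(e,j)
conn(f,a)
conn(f,b)
conn(f,e)
conn(f,f)
conn(f,g)
conn(f,j)
conn(g,a)
conn(g,b)
conn(g,e)
conn(g,f)
conn(g,g)
conn(g,j)
conn(j,a)
conn(j,b)
conn(j,c)
conn(j,e)
conn(j,f)
conn(j,g)
conn(j,j)

round 1: derive conn(a,f) via R0 from blue(a,f)
round 1: derive conn(a,g) via R0 from blue(a,g)
round 1: derive conn(b,c) via R0 from blue(b,c)
round 1: derive conn(b,e) via R0 from blue(b,e)
round 1: derive conn(b,g) via R0 from blue(b,g)
round 1: derive conn(c,f) via R0 from blue(c,f)
round 1: derive conn(c,g) via R0 from blue(c,g)
round 1: derive conn(e,b) via R0 from blue(e,b)
round 1: derive conn(f,b) via R0 from blue(f,b)
round 1: derive conn(f,f) via R0 from blue(f,f)
round 1: derive conn(g,e) via R0 from blue(g,e)
round 1: derive conn(g,j) via R0 from blue(g,j)
round 1: derive conn(j,a) via R0 from blue(j,a)
round 1: derive conn(j,c) via R0 from blue(j,c)
round 1: derive conn(j,g) via R0 from blue(j,g)
round 2: derive conn(a,e) via R1 from conn(a,f), link(f,e)
round 2: derive conn(b,b) via R1 from conn(b,e), link(e,b)
round 2: derive conn(b,f) via R1 from conn(b,e), link(e,f)
round 2: derive conn(c,e) via R1 from conn(c,f), link(f,e)
round 2: derive conn(e,a) via R1 from conn(e,b), link(b,a)
round 2: derive conn(e,f) via R1 from conn(e,b), link(b,f)
round 2: derive conn(e,g) via R1 from conn(e,b), link(b,g)
round 2: derive conn(e,j) via R1 from conn(e,b), link(b,j)
round 2: derive conn(f,a) via R1 from conn(f,b), link(b,a)
round 2: derive conn(f,e) via R1 from conn(f,f), link(f,e)
round 2: derive conn(f,g) via R1 from conn(f,b), link(b,g)
round 2: derive conn(f,j) via R1 from conn(f,b), link(b,j)
round 2: derive conn(g,b) via R1 from conn(g,e), link(e,b)
round 2: derive conn(g,f) via R1 from conn(g,e), link(e,f)
round 2: derive conn(j,b) via R1 from conn(j,a), link(a,b)
round 3: derive conn(a,b) via R1 from conn(a,e), link(e,b)
round 3: derive conn(b,a) via R1 from conn(b,b), link(b,a)
round 3: derive conn(b,j) via R1 from conn(b,b), link(b,j)
round 3: derive conn(c,b) via R1 from conn(c,e), link(e,b)
round 3: derive conn(e,e) via R1 from conn(e,f), link(f,e)
round 3: derive conn(g,a) via R1 from conn(g,b), link(b,a)
round 3: derive conn(g,g) via R1 from conn(g,b), link(b,g)
round 3: derive conn(j,f) via R1 from conn(j,b), link(b,f)
round 3: derive conn(j,j) via R1 from conn(j,b), link(b,j)
round 4: derive conn(a,a) via R1 from conn(a,b), link(b,a)
round 4: derive conn(a,j) via R1 from conn(a,b), link(b,j)
round 4: derive conn(c,a) via R1 from conn(c,b), link(b,a)
round 4: derive conn(c,j) via R1 from conn(c,b), link(b,j)
round 4: derive conn(j,e) via R1 from conn(j,f), link(f,e)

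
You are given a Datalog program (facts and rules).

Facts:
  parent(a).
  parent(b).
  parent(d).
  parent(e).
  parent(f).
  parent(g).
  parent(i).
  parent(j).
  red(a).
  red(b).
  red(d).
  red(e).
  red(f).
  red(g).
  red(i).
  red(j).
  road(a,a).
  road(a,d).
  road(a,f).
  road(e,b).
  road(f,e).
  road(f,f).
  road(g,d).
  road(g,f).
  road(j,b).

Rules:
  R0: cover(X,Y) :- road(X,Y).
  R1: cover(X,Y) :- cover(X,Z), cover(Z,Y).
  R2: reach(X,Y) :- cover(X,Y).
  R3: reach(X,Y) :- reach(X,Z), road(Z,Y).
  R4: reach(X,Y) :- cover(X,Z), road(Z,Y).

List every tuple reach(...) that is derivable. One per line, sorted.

reach(a,a)
reach(a,b)
reach(a,d)
reach(a,e)
reach(a,f)
reach(e,b)
reach(f,b)
reach(f,e)
reach(f,f)
reach(g,b)
reach(g,d)
reach(g,e)
reach(g,f)
reach(j,b)

round 1: derive cover(a,a) via R0 from road(a,a)
round 1: derive cover(a,d) via R0 from road(a,d)
round 1: derive cover(a,f) via R0 from road(a,f)
round 1: derive cover(e,b) via R0 from road(e,b)
round 1: derive cover(f,e) via R0 from road(f,e)
round 1: derive cover(f,f) via R0 from road(f,f)
round 1: derive cover(g,d) via R0 from road(g,d)
round 1: derive cover(g,f) via R0 from road(g,f)
round 1: derive cover(j,b) via R0 from road(j,b)
round 2: derive cover(a,e) via R1 from cover(a,f), cover(f,e)
round 2: derive cover(f,b) via R1 from cover(f,e), cover(e,b)
round 2: derive cover(g,e) via R1 from cover(g,f), cover(f,e)
round 2: derive reach(a,a) via R2 from cover(a,a)
round 2: derive reach(a,d) via R2 from cover(a,d)
round 2: derive reach(a,f) via R2 from cover(a,f)
round 2: derive reach(e,b) via R2 from cover(e,b)
round 2: derive reach(f,e) via R2 from cover(f,e)
round 2: derive reach(f,f) via R2 from cover(f,f)
round 2: derive reach(g,d) via R2 from cover(g,d)
round 2: derive reach(g,f) via R2 from cover(g,f)
round 2: derive reach(j,b) via R2 from cover(j,b)
round 2: derive reach(a,e) via R4 from cover(a,f), road(f,e)
round 2: derive reach(f,b) via R4 from cover(f,e), road(e,b)
round 2: derive reach(g,e) via R4 from cover(g,f), road(f,e)
round 3: derive cover(a,b) via R1 from cover(a,e), cover(e,b)
round 3: derive cover(g,b) via R1 from cover(g,e), cover(e,b)
round 3: derive reach(a,b) via R3 from reach(a,e), road(e,b)
round 3: derive reach(g,b) via R3 from reach(g,e), road(e,b)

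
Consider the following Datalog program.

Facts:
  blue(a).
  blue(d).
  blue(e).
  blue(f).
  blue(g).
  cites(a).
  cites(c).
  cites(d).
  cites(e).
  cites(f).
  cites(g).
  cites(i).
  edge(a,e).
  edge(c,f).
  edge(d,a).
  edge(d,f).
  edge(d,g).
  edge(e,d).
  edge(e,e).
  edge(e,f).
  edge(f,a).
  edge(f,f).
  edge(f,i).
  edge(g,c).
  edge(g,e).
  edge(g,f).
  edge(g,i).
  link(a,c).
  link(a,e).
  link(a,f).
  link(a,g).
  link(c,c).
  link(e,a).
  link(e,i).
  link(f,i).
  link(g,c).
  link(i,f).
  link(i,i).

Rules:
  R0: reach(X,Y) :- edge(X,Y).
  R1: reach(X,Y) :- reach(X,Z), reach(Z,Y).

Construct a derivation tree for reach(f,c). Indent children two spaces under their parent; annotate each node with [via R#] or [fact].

reach(f,c)  [via R1]
  reach(f,a)  [via R0]
    edge(f,a)  [fact]
  reach(a,c)  [via R1]
    reach(a,d)  [via R1]
      reach(a,e)  [via R0]
        edge(a,e)  [fact]
      reach(e,d)  [via R0]
        edge(e,d)  [fact]
    reach(d,c)  [via R1]
      reach(d,g)  [via R0]
        edge(d,g)  [fact]
      reach(g,c)  [via R0]
        edge(g,c)  [fact]

round 1: derive reach(a,e) via R0 from edge(a,e)
round 1: derive reach(c,f) via R0 from edge(c,f)
round 1: derive reach(d,a) via R0 from edge(d,a)
round 1: derive reach(d,f) via R0 from edge(d,f)
round 1: derive reach(d,g) via R0 from edge(d,g)
round 1: derive reach(e,d) via R0 from edge(e,d)
round 1: derive reach(e,e) via R0 from edge(e,e)
round 1: derive reach(e,f) via R0 from edge(e,f)
round 1: derive reach(f,a) via R0 from edge(f,a)
round 1: derive reach(f,f) via R0 from edge(f,f)
round 1: derive reach(f,i) via R0 from edge(f,i)
round 1: derive reach(g,c) via R0 from edge(g,c)
round 1: derive reach(g,e) via R0 from edge(g,e)
round 1: derive reach(g,f) via R0 from edge(g,f)
round 1: derive reach(g,i) via R0 from edge(g,i)
round 2: derive reach(a,d) via R1 from reach(a,e), reach(e,d)
round 2: derive reach(a,f) via R1 from reach(a,e), reach(e,f)
round 2: derive reach(c,a) via R1 from reach(c,f), reach(f,a)
round 2: derive reach(c,i) via R1 from reach(c,f), reach(f,i)
round 2: derive reach(d,c) via R1 from reach(d,g), reach(g,c)
round 2: derive reach(d,e) via R1 from reach(d,a), reach(a,e)
round 2: derive reach(d,i) via R1 from reach(d,f), reach(f,i)
round 2: derive reach(e,a) via R1 from reach(e,d), reach(d,a)
round 2: derive reach(e,g) via R1 from reach(e,d), reach(d,g)
round 2: derive reach(e,i) via R1 from reach(e,f), reach(f,i)
round 2: derive reach(f,e) via R1 from reach(f,a), reach(a,e)
round 2: derive reach(g,a) via R1 from reach(g,f), reach(f,a)
round 2: derive reach(g,d) via R1 from reach(g,e), reach(e,d)
round 3: derive reach(a,a) via R1 from reach(a,d), reach(d,a)
round 3: derive reach(a,c) via R1 from reach(a,d), reach(d,c)
round 3: derive reach(a,g) via R1 from reach(a,d), reach(d,g)
round 3: derive reach(a,i) via R1 from reach(a,d), reach(d,i)
round 3: derive reach(c,d) via R1 from reach(c,a), reach(a,d)
round 3: derive reach(c,e) via R1 from reach(c,a), reach(a,e)
round 3: derive reach(d,d) via R1 from reach(d,a), reach(a,d)
round 3: derive reach(e,c) via R1 from reach(e,d), reach(d,c)
round 3: derive reach(f,d) via R1 from reach(f,a), reach(a,d)
round 3: derive reach(f,g) via R1 from reach(f,e), reach(e,g)
round 3: derive reach(g,g) via R1 from reach(g,d), reach(d,g)
round 4: derive reach(c,c) via R1 from reach(c,a), reach(a,c)
round 4: derive reach(c,g) via R1 from reach(c,a), reach(a,g)
round 4: derive reach(f,c) via R1 from reach(f,a), reach(a,c)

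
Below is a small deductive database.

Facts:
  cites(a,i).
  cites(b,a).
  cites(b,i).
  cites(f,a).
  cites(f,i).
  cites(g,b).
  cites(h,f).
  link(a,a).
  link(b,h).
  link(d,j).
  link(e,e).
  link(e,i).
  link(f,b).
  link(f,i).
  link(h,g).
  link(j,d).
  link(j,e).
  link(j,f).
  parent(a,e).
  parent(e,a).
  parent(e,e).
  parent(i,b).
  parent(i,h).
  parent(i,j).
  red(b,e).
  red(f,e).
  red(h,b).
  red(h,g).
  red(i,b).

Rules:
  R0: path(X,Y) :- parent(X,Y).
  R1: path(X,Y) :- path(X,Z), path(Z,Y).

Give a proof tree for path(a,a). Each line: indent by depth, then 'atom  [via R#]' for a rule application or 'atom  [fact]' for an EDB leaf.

path(a,a)  [via R1]
  path(a,e)  [via R0]
    parent(a,e)  [fact]
  path(e,a)  [via R0]
    parent(e,a)  [fact]

round 1: derive path(a,e) via R0 from parent(a,e)
round 1: derive path(e,a) via R0 from parent(e,a)
round 1: derive path(e,e) via R0 from parent(e,e)
round 1: derive path(i,b) via R0 from parent(i,b)
round 1: derive path(i,h) via R0 from parent(i,h)
round 1: derive path(i,j) via R0 from parent(i,j)
round 2: derive path(a,a) via R1 from path(a,e), path(e,a)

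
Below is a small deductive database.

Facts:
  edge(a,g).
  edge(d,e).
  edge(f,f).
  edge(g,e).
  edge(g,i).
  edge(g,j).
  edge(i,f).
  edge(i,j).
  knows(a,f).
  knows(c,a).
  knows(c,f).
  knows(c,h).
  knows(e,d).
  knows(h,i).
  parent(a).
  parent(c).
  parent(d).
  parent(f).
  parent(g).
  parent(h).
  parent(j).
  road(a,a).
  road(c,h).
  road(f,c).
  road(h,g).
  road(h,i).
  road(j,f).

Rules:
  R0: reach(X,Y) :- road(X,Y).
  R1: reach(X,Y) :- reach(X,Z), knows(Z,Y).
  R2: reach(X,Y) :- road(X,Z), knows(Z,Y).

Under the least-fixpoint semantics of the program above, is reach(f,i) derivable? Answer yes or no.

round 1: derive reach(a,a) via R0 from road(a,a)
round 1: derive reach(c,h) via R0 from road(c,h)
round 1: derive reach(f,c) via R0 from road(f,c)
round 1: derive reach(h,g) via R0 from road(h,g)
round 1: derive reach(h,i) via R0 from road(h,i)
round 1: derive reach(j,f) via R0 from road(j,f)
round 1: derive reach(a,f) via R2 from road(a,a), knows(a,f)
round 1: derive reach(c,i) via R2 from road(c,h), knows(h,i)
round 1: derive reach(f,a) via R2 from road(f,c), knows(c,a)
round 1: derive reach(f,f) via R2 from road(f,c), knows(c,f)
round 1: derive reach(f,h) via R2 from road(f,c), knows(c,h)
round 2: derive reach(f,i) via R1 from reach(f,h), knows(h,i)

yes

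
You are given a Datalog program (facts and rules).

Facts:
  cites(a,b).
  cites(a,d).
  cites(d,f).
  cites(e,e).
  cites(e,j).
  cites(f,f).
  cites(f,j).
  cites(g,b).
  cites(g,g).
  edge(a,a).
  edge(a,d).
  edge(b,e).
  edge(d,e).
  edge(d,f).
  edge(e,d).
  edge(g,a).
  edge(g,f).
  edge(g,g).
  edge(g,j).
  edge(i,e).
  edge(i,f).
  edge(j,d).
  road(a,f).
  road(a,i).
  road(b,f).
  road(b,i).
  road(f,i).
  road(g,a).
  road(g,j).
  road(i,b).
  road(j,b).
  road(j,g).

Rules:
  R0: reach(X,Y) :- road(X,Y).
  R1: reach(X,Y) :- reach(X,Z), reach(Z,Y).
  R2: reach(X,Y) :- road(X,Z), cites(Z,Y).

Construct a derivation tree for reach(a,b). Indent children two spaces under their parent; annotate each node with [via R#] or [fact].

reach(a,b)  [via R1]
  reach(a,i)  [via R0]
    road(a,i)  [fact]
  reach(i,b)  [via R0]
    road(i,b)  [fact]

round 1: derive reach(a,f) via R0 from road(a,f)
round 1: derive reach(a,i) via R0 from road(a,i)
round 1: derive reach(b,f) via R0 from road(b,f)
round 1: derive reach(b,i) via R0 from road(b,i)
round 1: derive reach(f,i) via R0 from road(f,i)
round 1: derive reach(g,a) via R0 from road(g,a)
round 1: derive reach(g,j) via R0 from road(g,j)
round 1: derive reach(i,b) via R0 from road(i,b)
round 1: derive reach(j,b) via R0 from road(j,b)
round 1: derive reach(j,g) via R0 from road(j,g)
round 1: derive reach(a,j) via R2 from road(a,f), cites(f,j)
round 1: derive reach(b,j) via R2 from road(b,f), cites(f,j)
round 1: derive reach(g,b) via R2 from road(g,a), cites(a,b)
round 1: derive reach(g,d) via R2 from road(g,a), cites(a,d)
round 2: derive reach(a,b) via R1 from reach(a,i), reach(i,b)
round 2: derive reach(a,g) via R1 from reach(a,j), reach(j,g)
round 2: derive reach(b,b) via R1 from reach(b,i), reach(i,b)
round 2: derive reach(b,g) via R1 from reach(b,j), reach(j,g)
round 2: derive reach(f,b) via R1 from reach(f,i), reach(i,b)
round 2: derive reach(g,f) via R1 from reach(g,a), reach(a,f)
round 2: derive reach(g,g) via R1 from reach(g,j), reach(j,g)
round 2: derive reach(g,i) via R1 from reach(g,a), reach(a,i)
round 2: derive reach(i,f) via R1 from reach(i,b), reach(b,f)
round 2: derive reach(i,i) via R1 from reach(i,b), reach(b,i)
round 2: derive reach(i,j) via R1 from reach(i,b), reach(b,j)
round 2: derive reach(j,a) via R1 from reach(j,g), reach(g,a)
round 2: derive reach(j,d) via R1 from reach(j,g), reach(g,d)
round 2: derive reach(j,f) via R1 from reach(j,b), reach(b,f)
round 2: derive reach(j,i) via R1 from reach(j,b), reach(b,i)
round 2: derive reach(j,j) via R1 from reach(j,b), reach(b,j)
round 3: derive reach(a,a) via R1 from reach(a,g), reach(g,a)
round 3: derive reach(a,d) via R1 from reach(a,g), reach(g,d)
round 3: derive reach(b,a) via R1 from reach(b,g), reach(g,a)
round 3: derive reach(b,d) via R1 from reach(b,g), reach(g,d)
round 3: derive reach(f,f) via R1 from reach(f,b), reach(b,f)
round 3: derive reach(f,g) via R1 from reach(f,b), reach(b,g)
round 3: derive reach(f,j) via R1 from reach(f,b), reach(b,j)
round 3: derive reach(i,a) via R1 from reach(i,j), reach(j,a)
round 3: derive reach(i,d) via R1 from reach(i,j), reach(j,d)
round 3: derive reach(i,g) via R1 from reach(i,b), reach(b,g)
round 4: derive reach(f,a) via R1 from reach(f,b), reach(b,a)
round 4: derive reach(f,d) via R1 from reach(f,b), reach(b,d)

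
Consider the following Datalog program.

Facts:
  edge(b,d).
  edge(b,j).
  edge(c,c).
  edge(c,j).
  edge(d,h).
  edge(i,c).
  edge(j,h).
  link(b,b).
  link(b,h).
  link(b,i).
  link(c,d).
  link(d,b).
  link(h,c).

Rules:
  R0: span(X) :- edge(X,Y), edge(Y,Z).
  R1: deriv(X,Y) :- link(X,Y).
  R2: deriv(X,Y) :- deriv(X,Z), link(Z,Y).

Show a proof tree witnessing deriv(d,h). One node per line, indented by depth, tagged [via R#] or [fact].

round 1: derive deriv(b,b) via R1 from link(b,b)
round 1: derive deriv(b,h) via R1 from link(b,h)
round 1: derive deriv(b,i) via R1 from link(b,i)
round 1: derive deriv(c,d) via R1 from link(c,d)
round 1: derive deriv(d,b) via R1 from link(d,b)
round 1: derive deriv(h,c) via R1 from link(h,c)
round 2: derive deriv(b,c) via R2 from deriv(b,h), link(h,c)
round 2: derive deriv(c,b) via R2 from deriv(c,d), link(d,b)
round 2: derive deriv(d,h) via R2 from deriv(d,b), link(b,h)
round 2: derive deriv(d,i) via R2 from deriv(d,b), link(b,i)
round 2: derive deriv(h,d) via R2 from deriv(h,c), link(c,d)
round 3: derive deriv(b,d) via R2 from deriv(b,c), link(c,d)
round 3: derive deriv(c,h) via R2 from deriv(c,b), link(b,h)
round 3: derive deriv(c,i) via R2 from deriv(c,b), link(b,i)
round 3: derive deriv(d,c) via R2 from deriv(d,h), link(h,c)
round 3: derive deriv(h,b) via R2 from deriv(h,d), link(d,b)
round 4: derive deriv(c,c) via R2 from deriv(c,h), link(h,c)
round 4: derive deriv(d,d) via R2 from deriv(d,c), link(c,d)
round 4: derive deriv(h,h) via R2 from deriv(h,b), link(b,h)
round 4: derive deriv(h,i) via R2 from deriv(h,b), link(b,i)

deriv(d,h)  [via R2]
  deriv(d,b)  [via R1]
    link(d,b)  [fact]
  link(b,h)  [fact]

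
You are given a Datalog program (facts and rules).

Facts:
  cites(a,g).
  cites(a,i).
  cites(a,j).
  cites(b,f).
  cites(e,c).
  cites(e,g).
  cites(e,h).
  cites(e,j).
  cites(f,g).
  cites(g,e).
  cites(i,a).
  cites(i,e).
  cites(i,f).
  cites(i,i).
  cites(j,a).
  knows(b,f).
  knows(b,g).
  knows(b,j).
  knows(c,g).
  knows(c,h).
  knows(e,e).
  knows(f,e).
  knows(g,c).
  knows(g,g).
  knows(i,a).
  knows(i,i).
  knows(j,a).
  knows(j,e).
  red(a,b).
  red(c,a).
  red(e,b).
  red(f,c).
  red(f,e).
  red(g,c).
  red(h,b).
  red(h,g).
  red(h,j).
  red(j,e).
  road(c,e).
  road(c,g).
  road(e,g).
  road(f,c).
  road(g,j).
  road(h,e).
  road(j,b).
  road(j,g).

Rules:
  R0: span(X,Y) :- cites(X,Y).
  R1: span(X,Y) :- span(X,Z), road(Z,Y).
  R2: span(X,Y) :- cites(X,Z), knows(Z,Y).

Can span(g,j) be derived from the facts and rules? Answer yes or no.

yes

round 1: derive span(a,g) via R0 from cites(a,g)
round 1: derive span(a,i) via R0 from cites(a,i)
round 1: derive span(a,j) via R0 from cites(a,j)
round 1: derive span(b,f) via R0 from cites(b,f)
round 1: derive span(e,c) via R0 from cites(e,c)
round 1: derive span(e,g) via R0 from cites(e,g)
round 1: derive span(e,h) via R0 from cites(e,h)
round 1: derive span(e,j) via R0 from cites(e,j)
round 1: derive span(f,g) via R0 from cites(f,g)
round 1: derive span(g,e) via R0 from cites(g,e)
round 1: derive span(i,a) via R0 from cites(i,a)
round 1: derive span(i,e) via R0 from cites(i,e)
round 1: derive span(i,f) via R0 from cites(i,f)
round 1: derive span(i,i) via R0 from cites(i,i)
round 1: derive span(j,a) via R0 from cites(j,a)
round 1: derive span(a,a) via R2 from cites(a,i), knows(i,a)
round 1: derive span(a,c) via R2 from cites(a,g), knows(g,c)
round 1: derive span(a,e) via R2 from cites(a,j), knows(j,e)
round 1: derive span(b,e) via R2 from cites(b,f), knows(f,e)
round 1: derive span(e,a) via R2 from cites(e,j), knows(j,a)
round 1: derive span(e,e) via R2 from cites(e,j), knows(j,e)
round 1: derive span(f,c) via R2 from cites(f,g), knows(g,c)
round 2: derive span(a,b) via R1 from span(a,j), road(j,b)
round 2: derive span(b,c) via R1 from span(b,f), road(f,c)
round 2: derive span(b,g) via R1 from span(b,e), road(e,g)
round 2: derive span(e,b) via R1 from span(e,j), road(j,b)
round 2: derive span(f,e) via R1 from span(f,c), road(c,e)
round 2: derive span(f,j) via R1 from span(f,g), road(g,j)
round 2: derive span(g,g) via R1 from span(g,e), road(e,g)
round 2: derive span(i,c) via R1 from span(i,f), road(f,c)
round 2: derive span(i,g) via R1 from span(i,e), road(e,g)
round 3: derive span(b,j) via R1 from span(b,g), road(g,j)
round 3: derive span(f,b) via R1 from span(f,j), road(j,b)
round 3: derive span(g,j) via R1 from span(g,g), road(g,j)
round 3: derive span(i,j) via R1 from span(i,g), road(g,j)
round 4: derive span(b,b) via R1 from span(b,j), road(j,b)
round 4: derive span(g,b) via R1 from span(g,j), road(j,b)
round 4: derive span(i,b) via R1 from span(i,j), road(j,b)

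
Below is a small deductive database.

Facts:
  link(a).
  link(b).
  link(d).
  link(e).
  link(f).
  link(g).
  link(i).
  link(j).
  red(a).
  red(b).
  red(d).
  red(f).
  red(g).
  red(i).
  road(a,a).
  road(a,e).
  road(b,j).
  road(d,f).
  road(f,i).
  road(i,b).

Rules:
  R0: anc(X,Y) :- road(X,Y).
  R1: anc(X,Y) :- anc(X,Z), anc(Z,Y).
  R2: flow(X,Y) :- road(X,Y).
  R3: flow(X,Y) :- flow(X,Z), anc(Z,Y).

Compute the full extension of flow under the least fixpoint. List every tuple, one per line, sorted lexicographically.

flow(a,a)
flow(a,e)
flow(b,j)
flow(d,b)
flow(d,f)
flow(d,i)
flow(d,j)
flow(f,b)
flow(f,i)
flow(f,j)
flow(i,b)
flow(i,j)

round 1: derive anc(a,a) via R0 from road(a,a)
round 1: derive anc(a,e) via R0 from road(a,e)
round 1: derive anc(b,j) via R0 from road(b,j)
round 1: derive anc(d,f) via R0 from road(d,f)
round 1: derive anc(f,i) via R0 from road(f,i)
round 1: derive anc(i,b) via R0 from road(i,b)
round 1: derive flow(a,a) via R2 from road(a,a)
round 1: derive flow(a,e) via R2 from road(a,e)
round 1: derive flow(b,j) via R2 from road(b,j)
round 1: derive flow(d,f) via R2 from road(d,f)
round 1: derive flow(f,i) via R2 from road(f,i)
round 1: derive flow(i,b) via R2 from road(i,b)
round 2: derive anc(d,i) via R1 from anc(d,f), anc(f,i)
round 2: derive anc(f,b) via R1 from anc(f,i), anc(i,b)
round 2: derive anc(i,j) via R1 from anc(i,b), anc(b,j)
round 2: derive flow(d,i) via R3 from flow(d,f), anc(f,i)
round 2: derive flow(f,b) via R3 from flow(f,i), anc(i,b)
round 2: derive flow(i,j) via R3 from flow(i,b), anc(b,j)
round 3: derive anc(d,b) via R1 from anc(d,f), anc(f,b)
round 3: derive anc(d,j) via R1 from anc(d,i), anc(i,j)
round 3: derive anc(f,j) via R1 from anc(f,b), anc(b,j)
round 3: derive flow(d,b) via R3 from flow(d,f), anc(f,b)
round 3: derive flow(d,j) via R3 from flow(d,i), anc(i,j)
round 3: derive flow(f,j) via R3 from flow(f,b), anc(b,j)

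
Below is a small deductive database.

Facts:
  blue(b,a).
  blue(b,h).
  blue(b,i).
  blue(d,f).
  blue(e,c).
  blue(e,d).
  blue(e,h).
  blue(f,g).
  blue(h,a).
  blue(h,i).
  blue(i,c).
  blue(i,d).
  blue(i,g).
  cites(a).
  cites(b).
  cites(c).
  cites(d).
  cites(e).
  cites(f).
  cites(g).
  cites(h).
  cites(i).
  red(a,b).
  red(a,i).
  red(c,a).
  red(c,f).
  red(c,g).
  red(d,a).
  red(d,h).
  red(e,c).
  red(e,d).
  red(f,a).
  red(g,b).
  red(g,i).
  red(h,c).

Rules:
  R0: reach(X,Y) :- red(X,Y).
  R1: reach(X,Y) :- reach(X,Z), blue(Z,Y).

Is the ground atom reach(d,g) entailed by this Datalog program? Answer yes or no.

yes

round 1: derive reach(a,b) via R0 from red(a,b)
round 1: derive reach(a,i) via R0 from red(a,i)
round 1: derive reach(c,a) via R0 from red(c,a)
round 1: derive reach(c,f) via R0 from red(c,f)
round 1: derive reach(c,g) via R0 from red(c,g)
round 1: derive reach(d,a) via R0 from red(d,a)
round 1: derive reach(d,h) via R0 from red(d,h)
round 1: derive reach(e,c) via R0 from red(e,c)
round 1: derive reach(e,d) via R0 from red(e,d)
round 1: derive reach(f,a) via R0 from red(f,a)
round 1: derive reach(g,b) via R0 from red(g,b)
round 1: derive reach(g,i) via R0 from red(g,i)
round 1: derive reach(h,c) via R0 from red(h,c)
round 2: derive reach(a,a) via R1 from reach(a,b), blue(b,a)
round 2: derive reach(a,c) via R1 from reach(a,i), blue(i,c)
round 2: derive reach(a,d) via R1 from reach(a,i), blue(i,d)
round 2: derive reach(a,g) via R1 from reach(a,i), blue(i,g)
round 2: derive reach(a,h) via R1 from reach(a,b), blue(b,h)
round 2: derive reach(d,i) via R1 from reach(d,h), blue(h,i)
round 2: derive reach(e,f) via R1 from reach(e,d), blue(d,f)
round 2: derive reach(g,a) via R1 from reach(g,b), blue(b,a)
round 2: derive reach(g,c) via R1 from reach(g,i), blue(i,c)
round 2: derive reach(g,d) via R1 from reach(g,i), blue(i,d)
round 2: derive reach(g,g) via R1 from reach(g,i), blue(i,g)
round 2: derive reach(g,h) via R1 from reach(g,b), blue(b,h)
round 3: derive reach(a,f) via R1 from reach(a,d), blue(d,f)
round 3: derive reach(d,c) via R1 from reach(d,i), blue(i,c)
round 3: derive reach(d,d) via R1 from reach(d,i), blue(i,d)
round 3: derive reach(d,g) via R1 from reach(d,i), blue(i,g)
round 3: derive reach(e,g) via R1 from reach(e,f), blue(f,g)
round 3: derive reach(g,f) via R1 from reach(g,d), blue(d,f)
round 4: derive reach(d,f) via R1 from reach(d,d), blue(d,f)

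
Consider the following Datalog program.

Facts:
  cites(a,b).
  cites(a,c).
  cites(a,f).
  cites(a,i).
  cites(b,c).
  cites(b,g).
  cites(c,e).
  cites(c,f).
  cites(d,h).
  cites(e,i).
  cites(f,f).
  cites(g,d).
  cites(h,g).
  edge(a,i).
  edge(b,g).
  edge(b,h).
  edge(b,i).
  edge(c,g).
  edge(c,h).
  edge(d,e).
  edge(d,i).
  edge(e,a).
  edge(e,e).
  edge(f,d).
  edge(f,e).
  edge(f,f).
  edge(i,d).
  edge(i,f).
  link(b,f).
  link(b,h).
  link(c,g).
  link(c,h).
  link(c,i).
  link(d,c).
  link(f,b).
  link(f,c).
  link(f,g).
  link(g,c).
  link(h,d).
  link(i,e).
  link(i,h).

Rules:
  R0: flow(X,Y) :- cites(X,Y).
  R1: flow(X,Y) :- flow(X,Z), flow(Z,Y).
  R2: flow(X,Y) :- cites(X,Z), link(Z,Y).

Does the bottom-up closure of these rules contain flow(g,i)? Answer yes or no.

yes

round 1: derive flow(a,b) via R0 from cites(a,b)
round 1: derive flow(a,c) via R0 from cites(a,c)
round 1: derive flow(a,f) via R0 from cites(a,f)
round 1: derive flow(a,i) via R0 from cites(a,i)
round 1: derive flow(b,c) via R0 from cites(b,c)
round 1: derive flow(b,g) via R0 from cites(b,g)
round 1: derive flow(c,e) via R0 from cites(c,e)
round 1: derive flow(c,f) via R0 from cites(c,f)
round 1: derive flow(d,h) via R0 from cites(d,h)
round 1: derive flow(e,i) via R0 from cites(e,i)
round 1: derive flow(f,f) via R0 from cites(f,f)
round 1: derive flow(g,d) via R0 from cites(g,d)
round 1: derive flow(h,g) via R0 from cites(h,g)
round 1: derive flow(a,e) via R2 from cites(a,i), link(i,e)
round 1: derive flow(a,g) via R2 from cites(a,c), link(c,g)
round 1: derive flow(a,h) via R2 from cites(a,b), link(b,h)
round 1: derive flow(b,h) via R2 from cites(b,c), link(c,h)
round 1: derive flow(b,i) via R2 from cites(b,c), link(c,i)
round 1: derive flow(c,b) via R2 from cites(c,f), link(f,b)
round 1: derive flow(c,c) via R2 from cites(c,f), link(f,c)
round 1: derive flow(c,g) via R2 from cites(c,f), link(f,g)
round 1: derive flow(d,d) via R2 from cites(d,h), link(h,d)
round 1: derive flow(e,e) via R2 from cites(e,i), link(i,e)
round 1: derive flow(e,h) via R2 from cites(e,i), link(i,h)
round 1: derive flow(f,b) via R2 from cites(f,f), link(f,b)
round 1: derive flow(f,c) via R2 from cites(f,f), link(f,c)
round 1: derive flow(f,g) via R2 from cites(f,f), link(f,g)
round 1: derive flow(g,c) via R2 from cites(g,d), link(d,c)
round 1: derive flow(h,c) via R2 from cites(h,g), link(g,c)
round 2: derive flow(a,d) via R1 from flow(a,g), flow(g,d)
round 2: derive flow(b,b) via R1 from flow(b,c), flow(c,b)
round 2: derive flow(b,d) via R1 from flow(b,g), flow(g,d)
round 2: derive flow(b,e) via R1 from flow(b,c), flow(c,e)
round 2: derive flow(b,f) via R1 from flow(b,c), flow(c,f)
round 2: derive flow(c,d) via R1 from flow(c,g), flow(g,d)
round 2: derive flow(c,h) via R1 from flow(c,b), flow(b,h)
round 2: derive flow(c,i) via R1 from flow(c,b), flow(b,i)
round 2: derive flow(d,c) via R1 from flow(d,h), flow(h,c)
round 2: derive flow(d,g) via R1 from flow(d,h), flow(h,g)
round 2: derive flow(e,c) via R1 from flow(e,h), flow(h,c)
round 2: derive flow(e,g) via R1 from flow(e,h), flow(h,g)
round 2: derive flow(f,d) via R1 from flow(f,g), flow(g,d)
round 2: derive flow(f,e) via R1 from flow(f,c), flow(c,e)
round 2: derive flow(f,h) via R1 from flow(f,b), flow(b,h)
round 2: derive flow(f,i) via R1 from flow(f,b), flow(b,i)
round 2: derive flow(g,b) via R1 from flow(g,c), flow(c,b)
round 2: derive flow(g,e) via R1 from flow(g,c), flow(c,e)
round 2: derive flow(g,f) via R1 from flow(g,c), flow(c,f)
round 2: derive flow(g,g) via R1 from flow(g,c), flow(c,g)
round 2: derive flow(g,h) via R1 from flow(g,d), flow(d,h)
round 2: derive flow(h,b) via R1 from flow(h,c), flow(c,b)
round 2: derive flow(h,d) via R1 from flow(h,g), flow(g,d)
round 2: derive flow(h,e) via R1 from flow(h,c), flow(c,e)
round 2: derive flow(h,f) via R1 from flow(h,c), flow(c,f)
round 3: derive flow(d,b) via R1 from flow(d,c), flow(c,b)
round 3: derive flow(d,e) via R1 from flow(d,c), flow(c,e)
round 3: derive flow(d,f) via R1 from flow(d,c), flow(c,f)
round 3: derive flow(d,i) via R1 from flow(d,c), flow(c,i)
round 3: derive flow(e,b) via R1 from flow(e,c), flow(c,b)
round 3: derive flow(e,d) via R1 from flow(e,c), flow(c,d)
round 3: derive flow(e,f) via R1 from flow(e,c), flow(c,f)
round 3: derive flow(g,i) via R1 from flow(g,b), flow(b,i)
round 3: derive flow(h,h) via R1 from flow(h,b), flow(b,h)
round 3: derive flow(h,i) via R1 from flow(h,b), flow(b,i)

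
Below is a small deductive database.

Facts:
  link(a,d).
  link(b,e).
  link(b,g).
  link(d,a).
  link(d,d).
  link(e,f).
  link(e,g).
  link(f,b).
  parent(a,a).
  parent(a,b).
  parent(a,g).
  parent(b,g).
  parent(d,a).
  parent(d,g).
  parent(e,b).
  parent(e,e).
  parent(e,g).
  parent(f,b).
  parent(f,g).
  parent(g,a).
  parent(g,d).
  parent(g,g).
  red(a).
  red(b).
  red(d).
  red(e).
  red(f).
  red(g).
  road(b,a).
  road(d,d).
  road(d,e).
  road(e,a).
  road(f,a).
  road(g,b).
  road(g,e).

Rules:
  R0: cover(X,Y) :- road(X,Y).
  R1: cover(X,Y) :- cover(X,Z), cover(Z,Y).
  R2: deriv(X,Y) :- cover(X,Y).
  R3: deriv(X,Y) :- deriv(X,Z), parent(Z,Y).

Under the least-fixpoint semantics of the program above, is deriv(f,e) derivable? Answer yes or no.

no

round 1: derive cover(b,a) via R0 from road(b,a)
round 1: derive cover(d,d) via R0 from road(d,d)
round 1: derive cover(d,e) via R0 from road(d,e)
round 1: derive cover(e,a) via R0 from road(e,a)
round 1: derive cover(f,a) via R0 from road(f,a)
round 1: derive cover(g,b) via R0 from road(g,b)
round 1: derive cover(g,e) via R0 from road(g,e)
round 2: derive cover(d,a) via R1 from cover(d,e), cover(e,a)
round 2: derive cover(g,a) via R1 from cover(g,b), cover(b,a)
round 2: derive deriv(b,a) via R2 from cover(b,a)
round 2: derive deriv(d,d) via R2 from cover(d,d)
round 2: derive deriv(d,e) via R2 from cover(d,e)
round 2: derive deriv(e,a) via R2 from cover(e,a)
round 2: derive deriv(f,a) via R2 from cover(f,a)
round 2: derive deriv(g,b) via R2 from cover(g,b)
round 2: derive deriv(g,e) via R2 from cover(g,e)
round 3: derive deriv(d,a) via R2 from cover(d,a)
round 3: derive deriv(g,a) via R2 from cover(g,a)
round 3: derive deriv(b,b) via R3 from deriv(b,a), parent(a,b)
round 3: derive deriv(b,g) via R3 from deriv(b,a), parent(a,g)
round 3: derive deriv(d,b) via R3 from deriv(d,e), parent(e,b)
round 3: derive deriv(d,g) via R3 from deriv(d,d), parent(d,g)
round 3: derive deriv(e,b) via R3 from deriv(e,a), parent(a,b)
round 3: derive deriv(e,g) via R3 from deriv(e,a), parent(a,g)
round 3: derive deriv(f,b) via R3 from deriv(f,a), parent(a,b)
round 3: derive deriv(f,g) via R3 from deriv(f,a), parent(a,g)
round 3: derive deriv(g,g) via R3 from deriv(g,b), parent(b,g)
round 4: derive deriv(b,d) via R3 from deriv(b,g), parent(g,d)
round 4: derive deriv(e,d) via R3 from deriv(e,g), parent(g,d)
round 4: derive deriv(f,d) via R3 from deriv(f,g), parent(g,d)
round 4: derive deriv(g,d) via R3 from deriv(g,g), parent(g,d)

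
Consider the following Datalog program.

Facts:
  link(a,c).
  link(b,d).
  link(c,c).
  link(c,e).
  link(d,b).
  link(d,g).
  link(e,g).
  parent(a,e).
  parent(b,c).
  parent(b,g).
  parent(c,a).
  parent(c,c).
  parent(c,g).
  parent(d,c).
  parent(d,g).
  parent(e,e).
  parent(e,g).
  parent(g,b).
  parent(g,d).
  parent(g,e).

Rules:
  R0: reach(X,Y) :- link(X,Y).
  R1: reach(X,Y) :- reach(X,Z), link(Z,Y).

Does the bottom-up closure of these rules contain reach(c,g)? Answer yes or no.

yes

round 1: derive reach(a,c) via R0 from link(a,c)
round 1: derive reach(b,d) via R0 from link(b,d)
round 1: derive reach(c,c) via R0 from link(c,c)
round 1: derive reach(c,e) via R0 from link(c,e)
round 1: derive reach(d,b) via R0 from link(d,b)
round 1: derive reach(d,g) via R0 from link(d,g)
round 1: derive reach(e,g) via R0 from link(e,g)
round 2: derive reach(a,e) via R1 from reach(a,c), link(c,e)
round 2: derive reach(b,b) via R1 from reach(b,d), link(d,b)
round 2: derive reach(b,g) via R1 from reach(b,d), link(d,g)
round 2: derive reach(c,g) via R1 from reach(c,e), link(e,g)
round 2: derive reach(d,d) via R1 from reach(d,b), link(b,d)
round 3: derive reach(a,g) via R1 from reach(a,e), link(e,g)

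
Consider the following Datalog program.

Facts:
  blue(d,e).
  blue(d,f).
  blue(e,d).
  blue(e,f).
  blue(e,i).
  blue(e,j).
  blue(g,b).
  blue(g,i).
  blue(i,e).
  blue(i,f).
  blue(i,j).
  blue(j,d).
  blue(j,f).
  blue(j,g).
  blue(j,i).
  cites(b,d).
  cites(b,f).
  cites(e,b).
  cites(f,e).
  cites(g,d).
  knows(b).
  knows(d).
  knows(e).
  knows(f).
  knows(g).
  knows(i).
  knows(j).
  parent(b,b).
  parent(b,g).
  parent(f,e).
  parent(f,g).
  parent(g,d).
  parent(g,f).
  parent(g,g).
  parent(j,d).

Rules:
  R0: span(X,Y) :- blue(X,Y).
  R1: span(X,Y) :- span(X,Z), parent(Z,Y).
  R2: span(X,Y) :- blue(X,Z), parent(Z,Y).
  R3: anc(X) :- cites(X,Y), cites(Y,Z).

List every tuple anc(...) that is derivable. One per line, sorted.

anc(b)
anc(e)
anc(f)

round 1: derive anc(b) via R3 from cites(b,f), cites(f,e)
round 1: derive anc(e) via R3 from cites(e,b), cites(b,d)
round 1: derive anc(f) via R3 from cites(f,e), cites(e,b)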